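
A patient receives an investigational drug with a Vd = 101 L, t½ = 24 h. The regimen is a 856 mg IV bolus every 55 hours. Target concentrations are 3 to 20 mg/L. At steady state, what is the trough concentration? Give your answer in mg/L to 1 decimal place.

Over one 55-h interval, 55/24 ≈ 2.2917 half-lives elapse, leaving f ≈ 0.2042 of each dose.
At steady state, accumulation factor R = 1/(1 − e^(−kτ)) ≈ 1.2566.
Single-dose peak C₀ = D/Vd = 856/101 ≈ 8.475 mg/L.
Steady-state peak Cmax,ss = C₀·R ≈ 8.475 × 1.2566 ≈ 10.650 mg/L.
One interval later, Cmin,ss = Cmax,ss·e^(−kτ) ≈ 10.650 × 0.2042 ≈ 2.175 mg/L.
Trough 2.2 mg/L vs MEC 3 mg/L: subtherapeutic.

2.2 mg/L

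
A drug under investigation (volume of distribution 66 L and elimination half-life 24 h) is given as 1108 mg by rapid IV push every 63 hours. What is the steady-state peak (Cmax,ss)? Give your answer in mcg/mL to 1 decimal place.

k = ln2/t½ = ln2/24 ≈ 0.028881 h⁻¹; fraction remaining f = e^(−kτ) = e^(−0.028881×63) ≈ 0.1621.
Accumulation ratio R = 1/(1 − f) ≈ 1/0.8379 ≈ 1.1935.
Single-dose peak C₀ = D/Vd = 1108/66 ≈ 16.788 mcg/mL.
Steady-state peak Cmax,ss = C₀·R ≈ 16.788 × 1.1935 ≈ 20.036 mcg/mL.

20.0 mcg/mL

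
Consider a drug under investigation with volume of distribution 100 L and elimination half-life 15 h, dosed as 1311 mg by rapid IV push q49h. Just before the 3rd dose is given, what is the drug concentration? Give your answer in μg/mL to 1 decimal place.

1.5 μg/mL

f = (1/2)^(τ/t½) = (1/2)^(49/15) ≈ 0.1039.
C₀ = D/Vd = 1311/100 ≈ 13.110 μg/mL.
Before the 3rd dose, 2 doses have been given. Superposition: Cmin = C₀·(f + f²).
≈ 13.110 × (0.1039 + 0.0108) ≈ 13.110 × 0.1147 ≈ 1.504 μg/mL.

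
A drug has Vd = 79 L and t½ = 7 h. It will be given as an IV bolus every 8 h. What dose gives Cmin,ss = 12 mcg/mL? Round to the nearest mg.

τ/t½ = 8/7 ≈ 1.1429, so f = (1/2)^(8/7) ≈ 0.452862.
Cmin,ss = (D/Vd)·f/(1−f), so D = Cmin,ss·Vd·(1−f)/f.
D = 12 × 79 × (1−f)/f ≈ 12 × 79 × 1.20818 ≈ 1145.35 mg.

1145 mg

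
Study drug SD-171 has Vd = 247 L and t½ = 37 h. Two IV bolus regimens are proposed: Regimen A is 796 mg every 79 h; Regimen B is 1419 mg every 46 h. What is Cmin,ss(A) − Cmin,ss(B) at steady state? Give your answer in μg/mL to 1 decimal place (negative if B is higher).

Regimen A: f = (1/2)^(79/37) ≈ 0.2276; Cmin,ss = (796/247)·f/(1−f) ≈ 0.950 μg/mL.
Regimen B: f = (1/2)^(46/37) ≈ 0.4224; Cmin,ss = (1419/247)·f/(1−f) ≈ 4.201 μg/mL.
Difference ≈ 0.950 − 4.201 ≈ -3.251 μg/mL.

-3.3 μg/mL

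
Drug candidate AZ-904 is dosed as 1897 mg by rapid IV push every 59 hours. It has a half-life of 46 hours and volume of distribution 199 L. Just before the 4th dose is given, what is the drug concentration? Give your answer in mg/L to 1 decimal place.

f = (1/2)^(τ/t½) = (1/2)^(59/46) ≈ 0.4111.
C₀ = D/Vd = 1897/199 ≈ 9.533 mg/L.
Before the 4th dose, 3 doses have been given. Superposition: Cmin = C₀·(f + f² + … + f^3).
≈ 9.533 × (0.4111 + 0.1690 + 0.0695) ≈ 9.533 × 0.6496 ≈ 6.193 mg/L.

6.2 mg/L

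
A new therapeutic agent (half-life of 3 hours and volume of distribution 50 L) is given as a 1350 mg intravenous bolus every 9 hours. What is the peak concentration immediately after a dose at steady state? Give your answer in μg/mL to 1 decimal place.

The dosing interval is 3 half-lives, so f = 2^(−3) = 0.125.
Accumulation ratio R = 1/(1 − f) = 1/0.875 = 8/7.
Single-dose peak C₀ = D/Vd = 1350/50 = 27 μg/mL.
Steady-state peak Cmax,ss = C₀·R = 27 × 8/7 ≈ 30.857 μg/mL.

30.9 μg/mL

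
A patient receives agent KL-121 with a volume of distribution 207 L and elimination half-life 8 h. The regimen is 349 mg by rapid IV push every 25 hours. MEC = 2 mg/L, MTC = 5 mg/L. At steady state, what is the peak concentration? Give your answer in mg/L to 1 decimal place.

k = ln2/t½ = ln2/8 ≈ 0.086643 h⁻¹; fraction remaining f = e^(−kτ) = e^(−0.086643×25) ≈ 0.1146.
At steady state, accumulation factor R = 1/(1 − e^(−kτ)) ≈ 1.1294.
Single-dose peak C₀ = D/Vd = 349/207 ≈ 1.686 mg/L.
Steady-state peak Cmax,ss = C₀·R ≈ 1.686 × 1.1294 ≈ 1.904 mg/L.
Peak 1.9 mg/L vs MTC 5 mg/L: below toxic threshold.

1.9 mg/L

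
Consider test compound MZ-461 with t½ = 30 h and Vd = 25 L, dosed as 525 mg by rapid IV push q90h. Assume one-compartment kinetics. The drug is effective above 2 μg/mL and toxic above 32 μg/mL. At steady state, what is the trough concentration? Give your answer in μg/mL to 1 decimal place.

3.0 μg/mL

The dosing interval is 3 half-lives, so f = 2^(−3) = 0.125.
At steady state, R = 1/(1 − 0.125) = 8/7.
Single-dose peak C₀ = D/Vd = 525/25 = 21 μg/mL.
Steady-state peak Cmax,ss = C₀·R = 21 × 8/7 ≈ 24.000 μg/mL.
Steady-state trough Cmin,ss = Cmax,ss·f ≈ 24.000 × 0.125 ≈ 3.000 μg/mL.
Trough 3.0 μg/mL vs MEC 2 μg/mL: adequate.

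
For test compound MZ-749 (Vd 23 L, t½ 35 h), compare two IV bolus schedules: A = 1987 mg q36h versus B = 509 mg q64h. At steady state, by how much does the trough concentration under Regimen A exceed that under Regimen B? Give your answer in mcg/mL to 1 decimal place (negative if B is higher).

74.4 mcg/mL

Regimen A: f = (1/2)^(36/35) ≈ 0.4902; Cmin,ss = (1987/23)·f/(1−f) ≈ 83.070 mcg/mL.
Regimen B: f = (1/2)^(64/35) ≈ 0.2815; Cmin,ss = (509/23)·f/(1−f) ≈ 8.670 mcg/mL.
Difference ≈ 83.070 − 8.670 ≈ 74.400 mcg/mL.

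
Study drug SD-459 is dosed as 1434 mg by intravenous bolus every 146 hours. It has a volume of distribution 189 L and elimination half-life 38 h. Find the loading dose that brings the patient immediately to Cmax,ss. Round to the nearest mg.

f = (1/2)^(146/38) ≈ 0.069729; accumulation ratio R = 1/(1−f) ≈ 1.07496.
Loading dose to hit Cmax,ss on first dose: D_load = D_maint·R ≈ 1434 × 1.07496 ≈ 1541.49 mg.

1541 mg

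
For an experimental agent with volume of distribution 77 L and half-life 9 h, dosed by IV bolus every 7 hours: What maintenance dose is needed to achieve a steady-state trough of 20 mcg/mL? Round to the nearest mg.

1100 mg

τ/t½ = 7/9 ≈ 0.77778, so f = (1/2)^(7/9) ≈ 0.583265.
Cmin,ss = (D/Vd)·f/(1−f), so D = Cmin,ss·Vd·(1−f)/f.
D = 20 × 77 × (1−f)/f ≈ 20 × 77 × 0.71449 ≈ 1100.31 mg.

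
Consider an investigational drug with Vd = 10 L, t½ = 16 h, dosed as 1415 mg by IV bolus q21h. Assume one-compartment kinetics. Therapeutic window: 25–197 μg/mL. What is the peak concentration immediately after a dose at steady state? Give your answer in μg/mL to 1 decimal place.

236.9 μg/mL

Over one 21-h interval, 21/16 ≈ 1.3125 half-lives elapse, leaving f ≈ 0.4026 of each dose.
Accumulation ratio R = 1/(1 − f) ≈ 1/0.5974 ≈ 1.6739.
Single-dose peak C₀ = D/Vd = 1415/10 ≈ 141.500 μg/mL.
Cmax,ss = C₀/(1 − f) ≈ 141.500/0.5974 ≈ 236.860 μg/mL.
Peak 236.9 μg/mL vs MTC 197 μg/mL: exceeds toxic threshold.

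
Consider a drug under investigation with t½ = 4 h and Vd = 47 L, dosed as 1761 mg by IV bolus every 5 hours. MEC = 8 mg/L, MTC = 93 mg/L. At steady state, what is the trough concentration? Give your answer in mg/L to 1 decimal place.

27.2 mg/L

τ/t½ = 5/4 ≈ 1.25, so fraction remaining f = (1/2)^(5/4) ≈ 0.4204.
At steady state, accumulation factor R = 1/(1 − e^(−kτ)) ≈ 1.7253.
Each bolus raises the concentration by D/Vd = 1761/47 ≈ 37.468 mg/L.
Cmax,ss = C₀/(1 − f) ≈ 37.468/0.5796 ≈ 64.645 mg/L.
One interval later, Cmin,ss = Cmax,ss·e^(−kτ) ≈ 64.645 × 0.4204 ≈ 27.177 mg/L.
Trough 27.2 mg/L vs MEC 8 mg/L: adequate.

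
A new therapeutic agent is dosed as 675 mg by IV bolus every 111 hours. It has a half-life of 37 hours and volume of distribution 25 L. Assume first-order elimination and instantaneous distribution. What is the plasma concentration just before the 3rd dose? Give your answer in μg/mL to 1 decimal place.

f = (1/2)^(τ/t½) = (1/2)^(111/37) ≈ 0.1250.
C₀ = D/Vd = 675/25 ≈ 27.000 μg/mL.
Before the 3rd dose, 2 doses have been given. Superposition: Cmin = C₀·(f + f²).
≈ 27.000 × (0.1250 + 0.0156) ≈ 27.000 × 0.1406 ≈ 3.796 μg/mL.

3.8 μg/mL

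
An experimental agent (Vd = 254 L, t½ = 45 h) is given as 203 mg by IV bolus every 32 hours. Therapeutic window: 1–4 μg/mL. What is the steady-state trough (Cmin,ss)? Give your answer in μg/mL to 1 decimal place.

1.3 μg/mL

Over one 32-h interval, 32/45 ≈ 0.71111 half-lives elapse, leaving f ≈ 0.6108 of each dose.
At steady state, accumulation factor R = 1/(1 − e^(−kτ)) ≈ 2.5694.
Each bolus raises the concentration by D/Vd = 203/254 ≈ 0.799 μg/mL.
Steady-state peak Cmax,ss = C₀·R ≈ 0.799 × 2.5694 ≈ 2.053 μg/mL.
Steady-state trough Cmin,ss = Cmax,ss·f ≈ 2.053 × 0.6108 ≈ 1.254 μg/mL.
Trough 1.3 μg/mL vs MEC 1 μg/mL: adequate.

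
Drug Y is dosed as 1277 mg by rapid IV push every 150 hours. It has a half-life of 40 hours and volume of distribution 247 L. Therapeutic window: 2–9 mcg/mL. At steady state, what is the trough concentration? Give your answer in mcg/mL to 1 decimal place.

Over one 150-h interval, 150/40 ≈ 3.75 half-lives elapse, leaving f ≈ 0.0743 of each dose.
At steady state, accumulation factor R = 1/(1 − e^(−kτ)) ≈ 1.0803.
Single-dose peak C₀ = D/Vd = 1277/247 ≈ 5.170 mcg/mL.
Cmax,ss = C₀/(1 − f) ≈ 5.170/0.9257 ≈ 5.585 mcg/mL.
One interval later, Cmin,ss = Cmax,ss·e^(−kτ) ≈ 5.585 × 0.0743 ≈ 0.415 mcg/mL.
Trough 0.4 mcg/mL vs MEC 2 mcg/mL: subtherapeutic.

0.4 mcg/mL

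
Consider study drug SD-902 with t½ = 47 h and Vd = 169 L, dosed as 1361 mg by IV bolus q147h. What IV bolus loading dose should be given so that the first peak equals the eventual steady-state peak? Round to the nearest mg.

f = (1/2)^(147/47) ≈ 0.114414; accumulation ratio R = 1/(1−f) ≈ 1.12920.
Loading dose to hit Cmax,ss on first dose: D_load = D_maint·R ≈ 1361 × 1.12920 ≈ 1536.84 mg.

1537 mg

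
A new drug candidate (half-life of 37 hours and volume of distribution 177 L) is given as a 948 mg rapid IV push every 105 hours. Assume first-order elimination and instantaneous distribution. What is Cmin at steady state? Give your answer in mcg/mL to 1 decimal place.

k = ln2/t½ = ln2/37 ≈ 0.018734 h⁻¹; fraction remaining f = e^(−kτ) = e^(−0.018734×105) ≈ 0.1399.
Accumulation ratio R = 1/(1 − f) ≈ 1/0.8601 ≈ 1.1627.
Each bolus raises the concentration by D/Vd = 948/177 ≈ 5.356 mcg/mL.
Steady-state peak Cmax,ss = C₀·R ≈ 5.356 × 1.1627 ≈ 6.227 mcg/mL.
One interval later, Cmin,ss = Cmax,ss·e^(−kτ) ≈ 6.227 × 0.1399 ≈ 0.871 mcg/mL.

0.9 mcg/mL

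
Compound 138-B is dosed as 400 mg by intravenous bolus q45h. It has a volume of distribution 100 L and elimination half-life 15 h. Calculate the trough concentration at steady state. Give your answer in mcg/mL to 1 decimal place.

0.6 mcg/mL

τ = 45 h = 3 half-lives, so f = (1/2)^3 = 0.125.
Accumulation ratio R = 1/(1 − f) = 1/0.875 = 8/7.
Single-dose peak C₀ = D/Vd = 400/100 = 4 mcg/mL.
Steady-state peak Cmax,ss = C₀·R = 4 × 8/7 ≈ 4.571 mcg/mL.
Steady-state trough Cmin,ss = Cmax,ss·f ≈ 4.571 × 0.125 ≈ 0.571 mcg/mL.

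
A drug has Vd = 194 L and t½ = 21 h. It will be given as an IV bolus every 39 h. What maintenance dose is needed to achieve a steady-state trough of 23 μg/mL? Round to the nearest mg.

11703 mg

τ/t½ = 39/21 ≈ 1.8571, so f = (1/2)^(39/21) ≈ 0.276022.
Cmin,ss = (D/Vd)·f/(1−f), so D = Cmin,ss·Vd·(1−f)/f.
D = 23 × 194 × (1−f)/f ≈ 23 × 194 × 2.62290 ≈ 11703.38 mg.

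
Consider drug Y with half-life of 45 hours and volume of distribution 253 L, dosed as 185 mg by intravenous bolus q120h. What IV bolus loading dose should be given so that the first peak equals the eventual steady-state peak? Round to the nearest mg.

220 mg

f = (1/2)^(120/45) ≈ 0.157490; accumulation ratio R = 1/(1−f) ≈ 1.18693.
Loading dose to hit Cmax,ss on first dose: D_load = D_maint·R ≈ 185 × 1.18693 ≈ 219.58 mg.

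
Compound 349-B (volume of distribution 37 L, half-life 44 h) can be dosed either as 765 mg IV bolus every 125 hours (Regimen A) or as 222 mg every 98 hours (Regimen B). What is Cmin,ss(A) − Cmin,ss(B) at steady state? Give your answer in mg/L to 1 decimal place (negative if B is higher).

Regimen A: f = (1/2)^(125/44) ≈ 0.1396; Cmin,ss = (765/37)·f/(1−f) ≈ 3.355 mg/L.
Regimen B: f = (1/2)^(98/44) ≈ 0.2136; Cmin,ss = (222/37)·f/(1−f) ≈ 1.630 mg/L.
Difference ≈ 3.355 − 1.630 ≈ 1.725 mg/L.

1.7 mg/L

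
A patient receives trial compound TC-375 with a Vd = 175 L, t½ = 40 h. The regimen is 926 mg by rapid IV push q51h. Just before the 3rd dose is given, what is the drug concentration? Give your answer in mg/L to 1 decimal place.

3.1 mg/L

f = (1/2)^(τ/t½) = (1/2)^(51/40) ≈ 0.4132.
C₀ = D/Vd = 926/175 ≈ 5.291 mg/L.
Before the 3rd dose, 2 doses have been given. Superposition: Cmin = C₀·(f + f²).
≈ 5.291 × (0.4132 + 0.1707) ≈ 5.291 × 0.5839 ≈ 3.089 mg/L.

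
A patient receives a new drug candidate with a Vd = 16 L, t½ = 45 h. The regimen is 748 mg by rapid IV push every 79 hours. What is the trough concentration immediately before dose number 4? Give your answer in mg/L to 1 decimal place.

f = (1/2)^(τ/t½) = (1/2)^(79/45) ≈ 0.2962.
C₀ = D/Vd = 748/16 ≈ 46.750 mg/L.
Before the 4th dose, 3 doses have been given. Superposition: Cmin = C₀·(f + f² + … + f^3).
≈ 46.750 × (0.2962 + 0.0877 + 0.0260) ≈ 46.750 × 0.4099 ≈ 19.163 mg/L.

19.2 mg/L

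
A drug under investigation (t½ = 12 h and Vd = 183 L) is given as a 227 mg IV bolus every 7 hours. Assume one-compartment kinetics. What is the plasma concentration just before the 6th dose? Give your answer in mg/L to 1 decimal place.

f = (1/2)^(τ/t½) = (1/2)^(7/12) ≈ 0.6674.
C₀ = D/Vd = 227/183 ≈ 1.240 mg/L.
Before the 6th dose, 5 doses have been given. Superposition: Cmin = C₀·(f + f² + … + f^5).
≈ 1.240 × (0.6674 + 0.4454 + 0.2973 + 0.1984 + 0.1324) ≈ 1.240 × 1.7409 ≈ 2.159 mg/L.

2.2 mg/L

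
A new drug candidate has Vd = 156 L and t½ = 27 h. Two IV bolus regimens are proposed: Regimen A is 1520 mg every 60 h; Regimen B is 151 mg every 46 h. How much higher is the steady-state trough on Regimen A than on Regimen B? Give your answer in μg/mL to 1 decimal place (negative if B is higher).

Regimen A: f = (1/2)^(60/27) ≈ 0.2143; Cmin,ss = (1520/156)·f/(1−f) ≈ 2.658 μg/mL.
Regimen B: f = (1/2)^(46/27) ≈ 0.3070; Cmin,ss = (151/156)·f/(1−f) ≈ 0.429 μg/mL.
Difference ≈ 2.658 − 0.429 ≈ 2.229 μg/mL.

2.2 μg/mL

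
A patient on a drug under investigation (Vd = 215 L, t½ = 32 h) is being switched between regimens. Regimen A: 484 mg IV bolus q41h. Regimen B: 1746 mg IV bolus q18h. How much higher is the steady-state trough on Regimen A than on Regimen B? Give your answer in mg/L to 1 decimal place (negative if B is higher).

-15.5 mg/L

Regimen A: f = (1/2)^(41/32) ≈ 0.4114; Cmin,ss = (484/215)·f/(1−f) ≈ 1.573 mg/L.
Regimen B: f = (1/2)^(18/32) ≈ 0.6771; Cmin,ss = (1746/215)·f/(1−f) ≈ 17.029 mg/L.
Difference ≈ 1.573 − 17.029 ≈ -15.456 mg/L.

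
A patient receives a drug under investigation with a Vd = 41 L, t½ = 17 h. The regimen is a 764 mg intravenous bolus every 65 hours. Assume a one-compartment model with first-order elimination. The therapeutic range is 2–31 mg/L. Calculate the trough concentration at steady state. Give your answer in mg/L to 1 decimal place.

1.4 mg/L

Over one 65-h interval, 65/17 ≈ 3.8235 half-lives elapse, leaving f ≈ 0.0706 of each dose.
Accumulation ratio R = 1/(1 − f) ≈ 1/0.9294 ≈ 1.0760.
Single-dose peak C₀ = D/Vd = 764/41 ≈ 18.634 mg/L.
Steady-state peak Cmax,ss = C₀·R ≈ 18.634 × 1.0760 ≈ 20.050 mg/L.
One interval later, Cmin,ss = Cmax,ss·e^(−kτ) ≈ 20.050 × 0.0706 ≈ 1.416 mg/L.
Trough 1.4 mg/L vs MEC 2 mg/L: subtherapeutic.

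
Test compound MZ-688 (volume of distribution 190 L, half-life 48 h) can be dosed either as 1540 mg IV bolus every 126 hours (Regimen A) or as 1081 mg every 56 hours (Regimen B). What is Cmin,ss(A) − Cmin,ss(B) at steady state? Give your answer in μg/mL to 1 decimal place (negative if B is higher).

Regimen A: f = (1/2)^(126/48) ≈ 0.1621; Cmin,ss = (1540/190)·f/(1−f) ≈ 1.568 μg/mL.
Regimen B: f = (1/2)^(56/48) ≈ 0.4454; Cmin,ss = (1081/190)·f/(1−f) ≈ 4.569 μg/mL.
Difference ≈ 1.568 − 4.569 ≈ -3.001 μg/mL.

-3.0 μg/mL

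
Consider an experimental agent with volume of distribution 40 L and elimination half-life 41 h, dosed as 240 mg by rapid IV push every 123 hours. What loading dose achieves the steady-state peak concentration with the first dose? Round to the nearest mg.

f = (1/2)^(123/41) ≈ 0.125000; accumulation ratio R = 1/(1−f) ≈ 1.14286.
Loading dose to hit Cmax,ss on first dose: D_load = D_maint·R ≈ 240 × 1.14286 ≈ 274.29 mg.

274 mg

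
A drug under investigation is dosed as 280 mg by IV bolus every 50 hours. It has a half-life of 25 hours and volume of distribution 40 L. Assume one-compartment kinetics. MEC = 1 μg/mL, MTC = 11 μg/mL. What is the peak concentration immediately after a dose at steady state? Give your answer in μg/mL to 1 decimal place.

9.3 μg/mL

τ = 50 h = 2 half-lives, so f = (1/2)^2 = 0.25.
At steady state, R = 1/(1 − 0.25) = 4/3.
Single-dose peak C₀ = D/Vd = 280/40 = 7 μg/mL.
Steady-state peak Cmax,ss = C₀·R = 7 × 4/3 ≈ 9.333 μg/mL.
Peak 9.3 μg/mL vs MTC 11 μg/mL: below toxic threshold.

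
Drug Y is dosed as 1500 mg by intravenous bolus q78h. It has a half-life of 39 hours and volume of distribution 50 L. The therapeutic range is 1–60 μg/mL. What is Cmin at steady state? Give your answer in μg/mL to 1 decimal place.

10.0 μg/mL

τ = 78 h = 2 half-lives, so f = (1/2)^2 = 0.25.
Accumulation ratio R = 1/(1 − f) = 1/0.75 = 4/3.
Single-dose peak C₀ = D/Vd = 1500/50 = 30 μg/mL.
Steady-state peak Cmax,ss = C₀·R = 30 × 4/3 ≈ 40.000 μg/mL.
Steady-state trough Cmin,ss = Cmax,ss·f ≈ 40.000 × 0.25 ≈ 10.000 μg/mL.
Trough 10.0 μg/mL vs MEC 1 μg/mL: adequate.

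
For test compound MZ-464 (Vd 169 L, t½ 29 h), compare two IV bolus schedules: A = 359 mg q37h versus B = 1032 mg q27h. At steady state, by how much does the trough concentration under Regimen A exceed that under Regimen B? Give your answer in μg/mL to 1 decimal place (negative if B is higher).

Regimen A: f = (1/2)^(37/29) ≈ 0.4130; Cmin,ss = (359/169)·f/(1−f) ≈ 1.495 μg/mL.
Regimen B: f = (1/2)^(27/29) ≈ 0.5245; Cmin,ss = (1032/169)·f/(1−f) ≈ 6.736 μg/mL.
Difference ≈ 1.495 − 6.736 ≈ -5.241 μg/mL.

-5.2 μg/mL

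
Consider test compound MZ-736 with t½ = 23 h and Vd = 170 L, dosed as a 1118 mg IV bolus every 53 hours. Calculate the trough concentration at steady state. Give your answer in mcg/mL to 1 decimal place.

1.7 mcg/mL

Over one 53-h interval, 53/23 ≈ 2.3043 half-lives elapse, leaving f ≈ 0.2025 of each dose.
Each bolus raises the concentration by D/Vd = 1118/170 ≈ 6.576 mcg/mL.
Steady-state trough Cmin,ss = C₀·f/(1−f) ≈ 6.576 × 0.2025/0.7975 ≈ 1.670 mcg/mL.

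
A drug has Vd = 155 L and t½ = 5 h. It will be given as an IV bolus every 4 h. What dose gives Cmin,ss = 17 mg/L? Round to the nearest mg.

1953 mg

τ/t½ = 4/5 ≈ 0.8, so f = (1/2)^(4/5) ≈ 0.574349.
Cmin,ss = (D/Vd)·f/(1−f), so D = Cmin,ss·Vd·(1−f)/f.
D = 17 × 155 × (1−f)/f ≈ 17 × 155 × 0.74110 ≈ 1952.80 mg.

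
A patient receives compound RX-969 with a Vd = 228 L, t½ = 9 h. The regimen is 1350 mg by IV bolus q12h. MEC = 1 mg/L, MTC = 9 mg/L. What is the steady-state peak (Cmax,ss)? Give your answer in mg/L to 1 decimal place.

Over one 12-h interval, 12/9 ≈ 1.3333 half-lives elapse, leaving f ≈ 0.3969 of each dose.
At steady state, accumulation factor R = 1/(1 − e^(−kτ)) ≈ 1.6581.
Single-dose peak C₀ = D/Vd = 1350/228 ≈ 5.921 mg/L.
Cmax,ss = C₀/(1 − f) ≈ 5.921/0.6031 ≈ 9.818 mg/L.
Peak 9.8 mg/L vs MTC 9 mg/L: exceeds toxic threshold.

9.8 mg/L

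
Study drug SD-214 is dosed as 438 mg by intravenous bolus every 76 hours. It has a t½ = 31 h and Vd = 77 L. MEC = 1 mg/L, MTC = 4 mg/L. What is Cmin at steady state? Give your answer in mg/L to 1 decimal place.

k = ln2/t½ = ln2/31 ≈ 0.022360 h⁻¹; fraction remaining f = e^(−kτ) = e^(−0.022360×76) ≈ 0.1828.
Single-dose peak C₀ = D/Vd = 438/77 ≈ 5.688 mg/L.
Steady-state trough Cmin,ss = C₀·f/(1−f) ≈ 5.688 × 0.1828/0.8172 ≈ 1.272 mg/L.
Trough 1.3 mg/L vs MEC 1 mg/L: adequate.

1.3 mg/L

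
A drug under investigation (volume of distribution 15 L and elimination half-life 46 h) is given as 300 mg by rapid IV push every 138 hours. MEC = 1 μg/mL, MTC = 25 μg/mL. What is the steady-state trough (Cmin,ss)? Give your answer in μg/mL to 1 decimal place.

2.9 μg/mL

τ = 138 h = 3 half-lives, so f = (1/2)^3 = 0.125.
Accumulation ratio R = 1/(1 − f) = 1/0.875 = 8/7.
Single-dose peak C₀ = D/Vd = 300/15 = 20 μg/mL.
Steady-state peak Cmax,ss = C₀·R = 20 × 8/7 ≈ 22.857 μg/mL.
Steady-state trough Cmin,ss = Cmax,ss·f ≈ 22.857 × 0.125 ≈ 2.857 μg/mL.
Trough 2.9 μg/mL vs MEC 1 μg/mL: adequate.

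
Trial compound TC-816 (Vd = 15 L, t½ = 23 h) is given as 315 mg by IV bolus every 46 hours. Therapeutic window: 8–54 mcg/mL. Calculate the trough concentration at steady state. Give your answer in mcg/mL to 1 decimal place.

The dosing interval is 2 half-lives, so f = 2^(−2) = 0.25.
Accumulation ratio R = 1/(1 − f) = 1/0.75 = 4/3.
Single-dose peak C₀ = D/Vd = 315/15 = 21 mcg/mL.
Steady-state peak Cmax,ss = C₀·R = 21 × 4/3 ≈ 28.000 mcg/mL.
Steady-state trough Cmin,ss = Cmax,ss·f ≈ 28.000 × 0.25 ≈ 7.000 mcg/mL.
Trough 7.0 mcg/mL vs MEC 8 mcg/mL: subtherapeutic.

7.0 mcg/mL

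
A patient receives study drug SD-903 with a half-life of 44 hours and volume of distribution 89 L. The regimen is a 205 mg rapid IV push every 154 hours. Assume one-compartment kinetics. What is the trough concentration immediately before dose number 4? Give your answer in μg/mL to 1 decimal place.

0.2 μg/mL

f = (1/2)^(τ/t½) = (1/2)^(154/44) ≈ 0.0884.
C₀ = D/Vd = 205/89 ≈ 2.303 μg/mL.
Before the 4th dose, 3 doses have been given. Superposition: Cmin = C₀·(f + f² + … + f^3).
≈ 2.303 × (0.0884 + 0.0078 + 0.0007) ≈ 2.303 × 0.0969 ≈ 0.223 μg/mL.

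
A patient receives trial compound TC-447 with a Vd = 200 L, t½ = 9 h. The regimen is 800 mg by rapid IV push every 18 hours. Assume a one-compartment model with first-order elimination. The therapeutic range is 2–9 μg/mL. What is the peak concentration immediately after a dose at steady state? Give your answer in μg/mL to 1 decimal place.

τ = 18 h = 2 half-lives, so f = (1/2)^2 = 0.25.
At steady state, R = 1/(1 − 0.25) = 4/3.
Single-dose peak C₀ = D/Vd = 800/200 = 4 μg/mL.
Steady-state peak Cmax,ss = C₀·R = 4 × 4/3 ≈ 5.333 μg/mL.
Peak 5.3 μg/mL vs MTC 9 μg/mL: below toxic threshold.

5.3 μg/mL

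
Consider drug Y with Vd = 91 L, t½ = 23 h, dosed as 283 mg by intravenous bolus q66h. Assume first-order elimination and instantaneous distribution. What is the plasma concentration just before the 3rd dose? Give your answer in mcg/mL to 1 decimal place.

0.5 mcg/mL

f = (1/2)^(τ/t½) = (1/2)^(66/23) ≈ 0.1368.
C₀ = D/Vd = 283/91 ≈ 3.110 mcg/mL.
Before the 3rd dose, 2 doses have been given. Superposition: Cmin = C₀·(f + f²).
≈ 3.110 × (0.1368 + 0.0187) ≈ 3.110 × 0.1555 ≈ 0.484 mcg/mL.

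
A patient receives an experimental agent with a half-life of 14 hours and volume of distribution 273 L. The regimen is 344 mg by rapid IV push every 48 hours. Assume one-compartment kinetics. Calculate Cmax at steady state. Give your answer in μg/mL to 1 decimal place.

Over one 48-h interval, 48/14 ≈ 3.4286 half-lives elapse, leaving f ≈ 0.0929 of each dose.
Accumulation ratio R = 1/(1 − f) ≈ 1/0.9071 ≈ 1.1024.
Each bolus raises the concentration by D/Vd = 344/273 ≈ 1.260 μg/mL.
Steady-state peak Cmax,ss = C₀·R ≈ 1.260 × 1.1024 ≈ 1.389 μg/mL.

1.4 μg/mL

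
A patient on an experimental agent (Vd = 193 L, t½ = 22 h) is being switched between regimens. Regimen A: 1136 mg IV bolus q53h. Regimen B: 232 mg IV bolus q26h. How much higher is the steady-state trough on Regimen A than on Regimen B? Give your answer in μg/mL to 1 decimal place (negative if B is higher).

0.4 μg/mL

Regimen A: f = (1/2)^(53/22) ≈ 0.1883; Cmin,ss = (1136/193)·f/(1−f) ≈ 1.365 μg/mL.
Regimen B: f = (1/2)^(26/22) ≈ 0.4408; Cmin,ss = (232/193)·f/(1−f) ≈ 0.948 μg/mL.
Difference ≈ 1.365 − 0.948 ≈ 0.417 μg/mL.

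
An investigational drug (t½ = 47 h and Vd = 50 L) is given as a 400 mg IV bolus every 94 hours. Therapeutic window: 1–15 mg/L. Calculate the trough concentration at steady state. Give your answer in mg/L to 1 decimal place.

2.7 mg/L

τ = 94 h = 2 half-lives, so f = (1/2)^2 = 0.25.
At steady state, R = 1/(1 − 0.25) = 4/3.
Single-dose peak C₀ = D/Vd = 400/50 = 8 mg/L.
Steady-state peak Cmax,ss = C₀·R = 8 × 4/3 ≈ 10.667 mg/L.
Steady-state trough Cmin,ss = Cmax,ss·f ≈ 10.667 × 0.25 ≈ 2.667 mg/L.
Trough 2.7 mg/L vs MEC 1 mg/L: adequate.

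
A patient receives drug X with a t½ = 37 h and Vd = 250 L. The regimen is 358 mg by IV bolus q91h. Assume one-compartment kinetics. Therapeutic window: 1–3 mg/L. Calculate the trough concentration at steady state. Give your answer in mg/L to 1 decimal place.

0.3 mg/L

τ/t½ = 91/37 ≈ 2.4595, so fraction remaining f = (1/2)^(91/37) ≈ 0.1818.
Single-dose peak C₀ = D/Vd = 358/250 ≈ 1.432 mg/L.
Steady-state trough Cmin,ss = C₀·f/(1−f) ≈ 1.432 × 0.1818/0.8182 ≈ 0.318 mg/L.
Trough 0.3 mg/L vs MEC 1 mg/L: subtherapeutic.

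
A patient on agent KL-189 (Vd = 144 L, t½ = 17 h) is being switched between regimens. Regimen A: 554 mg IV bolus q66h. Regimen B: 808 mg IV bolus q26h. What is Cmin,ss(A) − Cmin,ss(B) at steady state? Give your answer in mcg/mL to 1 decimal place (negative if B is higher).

Regimen A: f = (1/2)^(66/17) ≈ 0.0678; Cmin,ss = (554/144)·f/(1−f) ≈ 0.280 mcg/mL.
Regimen B: f = (1/2)^(26/17) ≈ 0.3464; Cmin,ss = (808/144)·f/(1−f) ≈ 2.974 mcg/mL.
Difference ≈ 0.280 − 2.974 ≈ -2.694 mcg/mL.

-2.7 mcg/mL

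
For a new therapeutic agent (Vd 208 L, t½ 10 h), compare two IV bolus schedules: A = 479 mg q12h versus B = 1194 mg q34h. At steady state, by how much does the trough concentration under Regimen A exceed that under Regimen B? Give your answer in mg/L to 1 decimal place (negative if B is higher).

1.2 mg/L

Regimen A: f = (1/2)^(12/10) ≈ 0.4353; Cmin,ss = (479/208)·f/(1−f) ≈ 1.775 mg/L.
Regimen B: f = (1/2)^(34/10) ≈ 0.0947; Cmin,ss = (1194/208)·f/(1−f) ≈ 0.600 mg/L.
Difference ≈ 1.775 − 0.600 ≈ 1.175 mg/L.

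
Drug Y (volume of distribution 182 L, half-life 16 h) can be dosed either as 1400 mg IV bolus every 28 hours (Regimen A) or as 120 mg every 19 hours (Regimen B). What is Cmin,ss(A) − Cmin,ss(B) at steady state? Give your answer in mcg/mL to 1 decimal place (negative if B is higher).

Regimen A: f = (1/2)^(28/16) ≈ 0.2973; Cmin,ss = (1400/182)·f/(1−f) ≈ 3.254 mcg/mL.
Regimen B: f = (1/2)^(19/16) ≈ 0.4391; Cmin,ss = (120/182)·f/(1−f) ≈ 0.516 mcg/mL.
Difference ≈ 3.254 − 0.516 ≈ 2.738 mcg/mL.

2.7 mcg/mL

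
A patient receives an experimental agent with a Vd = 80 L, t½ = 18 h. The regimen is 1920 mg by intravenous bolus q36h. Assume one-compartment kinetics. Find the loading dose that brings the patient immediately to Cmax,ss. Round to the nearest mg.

f = (1/2)^(36/18) ≈ 0.250000; accumulation ratio R = 1/(1−f) ≈ 1.33333.
Loading dose to hit Cmax,ss on first dose: D_load = D_maint·R ≈ 1920 × 1.33333 ≈ 2559.99 mg.

2560 mg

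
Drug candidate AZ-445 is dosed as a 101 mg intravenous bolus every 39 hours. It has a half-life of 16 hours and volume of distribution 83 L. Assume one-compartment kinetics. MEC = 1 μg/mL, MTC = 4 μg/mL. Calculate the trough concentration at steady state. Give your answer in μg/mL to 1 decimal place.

k = ln2/t½ = ln2/16 ≈ 0.043322 h⁻¹; fraction remaining f = e^(−kτ) = e^(−0.043322×39) ≈ 0.1846.
At steady state, accumulation factor R = 1/(1 − e^(−kτ)) ≈ 1.2264.
Each bolus raises the concentration by D/Vd = 101/83 ≈ 1.217 μg/mL.
Cmax,ss = C₀/(1 − f) ≈ 1.217/0.8154 ≈ 1.493 μg/mL.
One interval later, Cmin,ss = Cmax,ss·e^(−kτ) ≈ 1.493 × 0.1846 ≈ 0.276 μg/mL.
Trough 0.3 μg/mL vs MEC 1 μg/mL: subtherapeutic.

0.3 μg/mL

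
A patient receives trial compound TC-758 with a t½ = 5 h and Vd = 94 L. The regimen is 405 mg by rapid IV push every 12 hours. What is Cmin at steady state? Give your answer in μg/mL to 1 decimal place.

1.0 μg/mL

Over one 12-h interval, 12/5 ≈ 2.4 half-lives elapse, leaving f ≈ 0.1895 of each dose.
Single-dose peak C₀ = D/Vd = 405/94 ≈ 4.309 μg/mL.
Steady-state trough Cmin,ss = C₀·f/(1−f) ≈ 4.309 × 0.1895/0.8105 ≈ 1.007 μg/mL.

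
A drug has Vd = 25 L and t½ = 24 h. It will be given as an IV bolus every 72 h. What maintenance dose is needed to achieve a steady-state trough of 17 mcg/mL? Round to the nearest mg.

2975 mg

τ/t½ = 72/24 ≈ 3, so f = (1/2)^(72/24) ≈ 0.125000.
Cmin,ss = (D/Vd)·f/(1−f), so D = Cmin,ss·Vd·(1−f)/f.
D = 17 × 25 × (1−f)/f ≈ 17 × 25 × 7.00000 ≈ 2975.00 mg.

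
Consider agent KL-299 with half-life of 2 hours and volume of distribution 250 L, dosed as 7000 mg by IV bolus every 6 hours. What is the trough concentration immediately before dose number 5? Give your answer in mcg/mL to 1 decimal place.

4.0 mcg/mL

f = (1/2)^(τ/t½) = (1/2)^(6/2) ≈ 0.1250.
C₀ = D/Vd = 7000/250 ≈ 28.000 mcg/mL.
Before the 5th dose, 4 doses have been given. Superposition: Cmin = C₀·(f + f² + … + f^4).
≈ 28.000 × (0.1250 + 0.0156 + 0.0020 + 0.0002) ≈ 28.000 × 0.1428 ≈ 3.998 mcg/mL.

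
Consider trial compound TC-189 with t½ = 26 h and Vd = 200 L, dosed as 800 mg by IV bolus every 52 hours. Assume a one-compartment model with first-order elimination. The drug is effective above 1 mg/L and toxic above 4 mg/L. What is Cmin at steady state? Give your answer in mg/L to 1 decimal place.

The dosing interval is 2 half-lives, so f = 2^(−2) = 0.25.
At steady state, R = 1/(1 − 0.25) = 4/3.
Single-dose peak C₀ = D/Vd = 800/200 = 4 mg/L.
Steady-state peak Cmax,ss = C₀·R = 4 × 4/3 ≈ 5.333 mg/L.
Steady-state trough Cmin,ss = Cmax,ss·f ≈ 5.333 × 0.25 ≈ 1.333 mg/L.
Trough 1.3 mg/L vs MEC 1 mg/L: adequate.

1.3 mg/L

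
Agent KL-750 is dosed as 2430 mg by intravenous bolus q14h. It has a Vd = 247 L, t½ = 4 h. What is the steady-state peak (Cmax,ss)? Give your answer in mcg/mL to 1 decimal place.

k = ln2/t½ = ln2/4 ≈ 0.173287 h⁻¹; fraction remaining f = e^(−kτ) = e^(−0.173287×14) ≈ 0.0884.
At steady state, accumulation factor R = 1/(1 − e^(−kτ)) ≈ 1.0970.
Single-dose peak C₀ = D/Vd = 2430/247 ≈ 9.838 mcg/mL.
Steady-state peak Cmax,ss = C₀·R ≈ 9.838 × 1.0970 ≈ 10.792 mcg/mL.

10.8 mcg/mL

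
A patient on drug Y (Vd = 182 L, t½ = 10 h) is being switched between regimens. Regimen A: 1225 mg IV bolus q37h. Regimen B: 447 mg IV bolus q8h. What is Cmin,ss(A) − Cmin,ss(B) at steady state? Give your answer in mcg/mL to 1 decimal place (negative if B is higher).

-2.8 mcg/mL

Regimen A: f = (1/2)^(37/10) ≈ 0.0769; Cmin,ss = (1225/182)·f/(1−f) ≈ 0.561 mcg/mL.
Regimen B: f = (1/2)^(8/10) ≈ 0.5743; Cmin,ss = (447/182)·f/(1−f) ≈ 3.313 mcg/mL.
Difference ≈ 0.561 − 3.313 ≈ -2.752 mcg/mL.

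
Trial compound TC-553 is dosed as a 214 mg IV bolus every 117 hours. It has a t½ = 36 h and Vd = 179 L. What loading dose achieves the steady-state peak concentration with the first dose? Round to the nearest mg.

f = (1/2)^(117/36) ≈ 0.105112; accumulation ratio R = 1/(1−f) ≈ 1.11746.
Loading dose to hit Cmax,ss on first dose: D_load = D_maint·R ≈ 214 × 1.11746 ≈ 239.14 mg.

239 mg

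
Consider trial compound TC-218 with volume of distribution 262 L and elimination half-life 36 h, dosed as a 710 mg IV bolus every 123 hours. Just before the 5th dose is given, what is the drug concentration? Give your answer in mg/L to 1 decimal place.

0.3 mg/L

f = (1/2)^(τ/t½) = (1/2)^(123/36) ≈ 0.0936.
C₀ = D/Vd = 710/262 ≈ 2.710 mg/L.
Before the 5th dose, 4 doses have been given. Superposition: Cmin = C₀·(f + f² + … + f^4).
≈ 2.710 × (0.0936 + 0.0088 + 0.0008 + 0.0001) ≈ 2.710 × 0.1033 ≈ 0.280 mg/L.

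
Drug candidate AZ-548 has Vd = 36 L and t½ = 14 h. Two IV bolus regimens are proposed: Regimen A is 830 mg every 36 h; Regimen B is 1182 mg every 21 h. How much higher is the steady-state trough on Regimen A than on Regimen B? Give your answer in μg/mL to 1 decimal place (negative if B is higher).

Regimen A: f = (1/2)^(36/14) ≈ 0.1682; Cmin,ss = (830/36)·f/(1−f) ≈ 4.662 μg/mL.
Regimen B: f = (1/2)^(21/14) ≈ 0.3536; Cmin,ss = (1182/36)·f/(1−f) ≈ 17.961 μg/mL.
Difference ≈ 4.662 − 17.961 ≈ -13.299 μg/mL.

-13.3 μg/mL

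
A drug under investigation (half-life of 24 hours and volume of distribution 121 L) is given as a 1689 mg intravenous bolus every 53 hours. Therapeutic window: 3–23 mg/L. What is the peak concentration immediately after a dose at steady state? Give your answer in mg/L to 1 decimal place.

τ/t½ = 53/24 ≈ 2.2083, so fraction remaining f = (1/2)^(53/24) ≈ 0.2164.
At steady state, accumulation factor R = 1/(1 − e^(−kτ)) ≈ 1.2762.
Each bolus raises the concentration by D/Vd = 1689/121 ≈ 13.959 mg/L.
Cmax,ss = C₀/(1 − f) ≈ 13.959/0.7836 ≈ 17.814 mg/L.
Peak 17.8 mg/L vs MTC 23 mg/L: below toxic threshold.

17.8 mg/L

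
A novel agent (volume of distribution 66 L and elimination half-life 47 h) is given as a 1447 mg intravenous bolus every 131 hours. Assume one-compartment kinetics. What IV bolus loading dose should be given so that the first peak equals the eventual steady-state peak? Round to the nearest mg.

f = (1/2)^(131/47) ≈ 0.144863; accumulation ratio R = 1/(1−f) ≈ 1.16940.
Loading dose to hit Cmax,ss on first dose: D_load = D_maint·R ≈ 1447 × 1.16940 ≈ 1692.12 mg.

1692 mg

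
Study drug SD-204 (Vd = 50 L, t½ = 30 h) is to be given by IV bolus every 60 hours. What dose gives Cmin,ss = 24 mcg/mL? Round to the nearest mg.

3600 mg

τ/t½ = 60/30 ≈ 2, so f = (1/2)^(60/30) ≈ 0.250000.
Cmin,ss = (D/Vd)·f/(1−f), so D = Cmin,ss·Vd·(1−f)/f.
D = 24 × 50 × (1−f)/f ≈ 24 × 50 × 3.00000 ≈ 3600.00 mg.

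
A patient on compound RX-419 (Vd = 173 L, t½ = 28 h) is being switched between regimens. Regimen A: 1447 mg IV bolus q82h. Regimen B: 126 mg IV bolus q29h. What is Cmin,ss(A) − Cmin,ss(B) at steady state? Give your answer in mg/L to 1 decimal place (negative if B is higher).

0.6 mg/L

Regimen A: f = (1/2)^(82/28) ≈ 0.1313; Cmin,ss = (1447/173)·f/(1−f) ≈ 1.264 mg/L.
Regimen B: f = (1/2)^(29/28) ≈ 0.4878; Cmin,ss = (126/173)·f/(1−f) ≈ 0.694 mg/L.
Difference ≈ 1.264 − 0.694 ≈ 0.570 mg/L.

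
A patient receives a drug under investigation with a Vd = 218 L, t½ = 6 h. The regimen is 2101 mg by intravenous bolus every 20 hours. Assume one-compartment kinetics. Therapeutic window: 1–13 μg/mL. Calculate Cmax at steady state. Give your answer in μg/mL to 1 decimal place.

10.7 μg/mL

k = ln2/t½ = ln2/6 ≈ 0.115525 h⁻¹; fraction remaining f = e^(−kτ) = e^(−0.115525×20) ≈ 0.0992.
Accumulation ratio R = 1/(1 − f) ≈ 1/0.9008 ≈ 1.1101.
Single-dose peak C₀ = D/Vd = 2101/218 ≈ 9.638 μg/mL.
Cmax,ss = C₀/(1 − f) ≈ 9.638/0.9008 ≈ 10.699 μg/mL.
Peak 10.7 μg/mL vs MTC 13 μg/mL: below toxic threshold.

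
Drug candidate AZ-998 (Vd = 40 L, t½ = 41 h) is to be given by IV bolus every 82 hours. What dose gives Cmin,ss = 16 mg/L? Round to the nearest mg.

τ/t½ = 82/41 ≈ 2, so f = (1/2)^(82/41) ≈ 0.250000.
Cmin,ss = (D/Vd)·f/(1−f), so D = Cmin,ss·Vd·(1−f)/f.
D = 16 × 40 × (1−f)/f ≈ 16 × 40 × 3.00000 ≈ 1920.00 mg.

1920 mg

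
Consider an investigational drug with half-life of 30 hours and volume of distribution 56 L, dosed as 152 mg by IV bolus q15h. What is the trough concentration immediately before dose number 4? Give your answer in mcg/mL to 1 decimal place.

4.2 mcg/mL

f = (1/2)^(τ/t½) = (1/2)^(15/30) ≈ 0.7071.
C₀ = D/Vd = 152/56 ≈ 2.714 mcg/mL.
Before the 4th dose, 3 doses have been given. Superposition: Cmin = C₀·(f + f² + … + f^3).
≈ 2.714 × (0.7071 + 0.5000 + 0.3535) ≈ 2.714 × 1.5606 ≈ 4.235 mcg/mL.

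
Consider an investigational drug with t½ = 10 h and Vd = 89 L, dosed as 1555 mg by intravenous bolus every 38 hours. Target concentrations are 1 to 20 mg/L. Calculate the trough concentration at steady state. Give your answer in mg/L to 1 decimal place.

1.4 mg/L

Over one 38-h interval, 38/10 ≈ 3.8 half-lives elapse, leaving f ≈ 0.0718 of each dose.
Accumulation ratio R = 1/(1 − f) ≈ 1/0.9282 ≈ 1.0774.
Single-dose peak C₀ = D/Vd = 1555/89 ≈ 17.472 mg/L.
Steady-state peak Cmax,ss = C₀·R ≈ 17.472 × 1.0774 ≈ 18.824 mg/L.
Steady-state trough Cmin,ss = Cmax,ss·f ≈ 18.824 × 0.0718 ≈ 1.352 mg/L.
Trough 1.4 mg/L vs MEC 1 mg/L: adequate.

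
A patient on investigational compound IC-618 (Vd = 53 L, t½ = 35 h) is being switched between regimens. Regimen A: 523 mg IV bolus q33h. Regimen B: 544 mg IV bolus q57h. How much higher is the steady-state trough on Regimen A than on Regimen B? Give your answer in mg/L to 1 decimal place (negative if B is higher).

Regimen A: f = (1/2)^(33/35) ≈ 0.5202; Cmin,ss = (523/53)·f/(1−f) ≈ 10.699 mg/L.
Regimen B: f = (1/2)^(57/35) ≈ 0.3234; Cmin,ss = (544/53)·f/(1−f) ≈ 4.906 mg/L.
Difference ≈ 10.699 − 4.906 ≈ 5.793 mg/L.

5.8 mg/L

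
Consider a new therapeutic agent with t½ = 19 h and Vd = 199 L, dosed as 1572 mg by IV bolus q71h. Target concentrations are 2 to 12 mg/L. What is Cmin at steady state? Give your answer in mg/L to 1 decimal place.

τ/t½ = 71/19 ≈ 3.7368, so fraction remaining f = (1/2)^(71/19) ≈ 0.0750.
Each bolus raises the concentration by D/Vd = 1572/199 ≈ 7.899 mg/L.
Steady-state trough Cmin,ss = C₀·f/(1−f) ≈ 7.899 × 0.0750/0.9250 ≈ 0.640 mg/L.
Trough 0.6 mg/L vs MEC 2 mg/L: subtherapeutic.

0.6 mg/L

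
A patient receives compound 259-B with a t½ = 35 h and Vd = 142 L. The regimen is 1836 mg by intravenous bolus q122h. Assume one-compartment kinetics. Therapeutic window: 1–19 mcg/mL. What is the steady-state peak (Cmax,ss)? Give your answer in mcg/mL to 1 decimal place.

14.2 mcg/mL

τ/t½ = 122/35 ≈ 3.4857, so fraction remaining f = (1/2)^(122/35) ≈ 0.0893.
Accumulation ratio R = 1/(1 − f) ≈ 1/0.9107 ≈ 1.0981.
Single-dose peak C₀ = D/Vd = 1836/142 ≈ 12.930 mcg/mL.
Cmax,ss = C₀/(1 − f) ≈ 12.930/0.9107 ≈ 14.198 mcg/mL.
Peak 14.2 mcg/mL vs MTC 19 mcg/mL: below toxic threshold.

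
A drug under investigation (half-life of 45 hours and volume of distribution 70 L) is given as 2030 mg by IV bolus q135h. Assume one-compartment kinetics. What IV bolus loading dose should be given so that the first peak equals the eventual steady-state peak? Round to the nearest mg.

f = (1/2)^(135/45) ≈ 0.125000; accumulation ratio R = 1/(1−f) ≈ 1.14286.
Loading dose to hit Cmax,ss on first dose: D_load = D_maint·R ≈ 2030 × 1.14286 ≈ 2320.01 mg.

2320 mg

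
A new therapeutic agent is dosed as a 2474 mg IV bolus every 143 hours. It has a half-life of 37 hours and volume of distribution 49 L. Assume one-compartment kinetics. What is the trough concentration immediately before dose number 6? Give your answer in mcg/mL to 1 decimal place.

f = (1/2)^(τ/t½) = (1/2)^(143/37) ≈ 0.0686.
C₀ = D/Vd = 2474/49 ≈ 50.490 mcg/mL.
Before the 6th dose, 5 doses have been given. Superposition: Cmin = C₀·(f + f² + … + f^5).
≈ 50.490 × (0.0686 + 0.0047 + 0.0003 + 0.0000 + 0.0000) ≈ 50.490 × 0.0736 ≈ 3.716 mcg/mL.

3.7 mcg/mL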